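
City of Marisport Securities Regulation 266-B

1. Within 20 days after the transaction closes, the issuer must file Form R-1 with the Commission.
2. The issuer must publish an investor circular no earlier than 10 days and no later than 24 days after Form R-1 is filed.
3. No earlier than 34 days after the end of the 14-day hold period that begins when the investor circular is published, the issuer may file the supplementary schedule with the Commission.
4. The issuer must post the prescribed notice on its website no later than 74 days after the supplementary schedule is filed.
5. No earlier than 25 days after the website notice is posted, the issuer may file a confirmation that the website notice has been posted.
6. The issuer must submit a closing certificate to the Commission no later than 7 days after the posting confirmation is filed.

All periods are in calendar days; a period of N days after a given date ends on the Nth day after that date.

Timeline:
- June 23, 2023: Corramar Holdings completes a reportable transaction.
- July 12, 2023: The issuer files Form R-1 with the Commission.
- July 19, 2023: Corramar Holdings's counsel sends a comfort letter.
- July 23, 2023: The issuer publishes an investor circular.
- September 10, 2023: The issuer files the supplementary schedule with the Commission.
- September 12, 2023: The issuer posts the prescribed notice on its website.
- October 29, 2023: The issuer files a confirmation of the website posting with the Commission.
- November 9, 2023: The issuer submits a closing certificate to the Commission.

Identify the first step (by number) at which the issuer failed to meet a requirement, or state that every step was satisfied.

Step 6

Step 1 — counting 20 days from June 23, 2023 (when the transaction closes) gives a deadline of July 13, 2023; done July 12, 2023 — timely.
Step 2 — 10 and 24 days from July 12, 2023 (when Form R-1 is filed) are July 22, 2023 and August 5, 2023 respectively; done July 23, 2023 — within the window.
Step 3 — must wait 34 days from August 6, 2023 (end of the 14-day hold period, which began when the investor circular is published on July 23, 2023), so not before September 9, 2023; September 10, 2023 is on or after that date.
Step 4 — counting 74 days from September 10, 2023 (when the supplementary schedule is filed) gives a deadline of November 23, 2023; done September 12, 2023 — timely.
Step 5 — must wait 25 days from September 12, 2023 (when the website notice is posted), so not before October 7, 2023; October 29, 2023 is on or after that date.
Step 6 — counting 7 days from October 29, 2023 (when the posting confirmation is filed) gives a deadline of November 5, 2023; not done until November 9, 2023, 4 days after the deadline.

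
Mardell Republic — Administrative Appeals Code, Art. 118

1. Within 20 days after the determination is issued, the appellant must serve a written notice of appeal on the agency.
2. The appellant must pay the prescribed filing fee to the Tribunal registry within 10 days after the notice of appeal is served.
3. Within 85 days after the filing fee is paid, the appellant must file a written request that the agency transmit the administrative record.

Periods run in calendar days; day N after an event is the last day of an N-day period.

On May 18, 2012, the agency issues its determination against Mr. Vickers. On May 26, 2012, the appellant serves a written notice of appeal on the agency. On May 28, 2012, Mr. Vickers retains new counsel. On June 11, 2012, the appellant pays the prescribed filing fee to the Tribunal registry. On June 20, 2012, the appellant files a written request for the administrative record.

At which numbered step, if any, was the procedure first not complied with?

Step 2

Step 1 — counting 20 days from May 18, 2012 (when the determination is issued) gives a deadline of June 7, 2012; May 26, 2012 is within that limit.
Step 2 — counting 10 days from May 26, 2012 (when the notice of appeal is served) gives a deadline of June 5, 2012; not done until June 11, 2012, 6 days after the deadline.
The analysis stops there.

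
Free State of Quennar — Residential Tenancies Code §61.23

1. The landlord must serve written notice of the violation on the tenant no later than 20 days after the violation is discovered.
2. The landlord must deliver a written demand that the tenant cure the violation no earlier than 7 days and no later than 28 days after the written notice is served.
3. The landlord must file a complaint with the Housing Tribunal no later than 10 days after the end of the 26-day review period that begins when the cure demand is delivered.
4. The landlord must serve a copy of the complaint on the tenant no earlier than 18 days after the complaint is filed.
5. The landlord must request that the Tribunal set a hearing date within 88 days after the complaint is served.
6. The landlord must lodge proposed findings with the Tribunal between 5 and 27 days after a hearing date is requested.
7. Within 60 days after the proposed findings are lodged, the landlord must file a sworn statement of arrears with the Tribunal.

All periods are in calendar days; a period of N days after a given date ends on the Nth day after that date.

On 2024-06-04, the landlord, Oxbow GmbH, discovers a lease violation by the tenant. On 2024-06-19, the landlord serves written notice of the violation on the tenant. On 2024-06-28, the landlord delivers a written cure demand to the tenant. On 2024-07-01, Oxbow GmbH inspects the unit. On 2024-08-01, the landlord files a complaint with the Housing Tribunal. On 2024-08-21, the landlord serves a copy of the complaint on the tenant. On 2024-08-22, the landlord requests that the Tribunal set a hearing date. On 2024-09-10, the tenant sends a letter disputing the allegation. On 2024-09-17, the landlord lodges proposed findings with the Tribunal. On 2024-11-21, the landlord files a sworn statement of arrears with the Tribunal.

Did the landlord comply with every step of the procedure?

(1) due by 2024-06-04 + 20 days = 2024-06-24; completed 2024-06-19, before the deadline.
(2) the permitted window runs from 2024-06-19 + 7 = 2024-06-26 to 2024-06-19 + 28 = 2024-07-17; 2024-06-28 falls inside that range.
(3) due by 2024-07-24 + 10 days = 2024-08-03; completed 2024-08-01, before the deadline.
(4) permitted from 2024-08-01 + 18 days = 2024-08-19 onward; done 2024-08-21, after the minimum wait.
(5) due by 2024-08-21 + 88 days = 2024-11-17; completed 2024-08-22, before the deadline.
(6) the permitted window runs from 2024-08-22 + 5 = 2024-08-27 to 2024-08-22 + 27 = 2024-09-18; done 2024-09-17, which is between those dates.
(7) due by 2024-09-17 + 60 days = 2024-11-16; 2024-11-21 misses that deadline by 5 days.

No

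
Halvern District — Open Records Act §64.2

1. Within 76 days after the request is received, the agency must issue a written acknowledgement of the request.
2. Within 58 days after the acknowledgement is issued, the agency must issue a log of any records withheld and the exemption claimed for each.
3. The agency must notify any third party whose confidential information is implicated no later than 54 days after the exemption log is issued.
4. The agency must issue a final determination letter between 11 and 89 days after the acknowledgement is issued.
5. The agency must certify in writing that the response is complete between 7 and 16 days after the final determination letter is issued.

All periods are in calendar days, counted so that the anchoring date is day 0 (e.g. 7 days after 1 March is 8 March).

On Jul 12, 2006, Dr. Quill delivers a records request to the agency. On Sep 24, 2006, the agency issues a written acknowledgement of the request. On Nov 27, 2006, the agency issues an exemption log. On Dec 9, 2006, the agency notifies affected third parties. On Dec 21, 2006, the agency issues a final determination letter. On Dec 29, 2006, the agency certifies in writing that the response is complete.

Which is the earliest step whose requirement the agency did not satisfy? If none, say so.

(1) due by Jul 12, 2006 + 76 days = Sep 26, 2006; Sep 24, 2006 is within that limit.
(2) due by Sep 24, 2006 + 58 days = Nov 21, 2006; not done until Nov 27, 2006, 6 days after the deadline.

Step 2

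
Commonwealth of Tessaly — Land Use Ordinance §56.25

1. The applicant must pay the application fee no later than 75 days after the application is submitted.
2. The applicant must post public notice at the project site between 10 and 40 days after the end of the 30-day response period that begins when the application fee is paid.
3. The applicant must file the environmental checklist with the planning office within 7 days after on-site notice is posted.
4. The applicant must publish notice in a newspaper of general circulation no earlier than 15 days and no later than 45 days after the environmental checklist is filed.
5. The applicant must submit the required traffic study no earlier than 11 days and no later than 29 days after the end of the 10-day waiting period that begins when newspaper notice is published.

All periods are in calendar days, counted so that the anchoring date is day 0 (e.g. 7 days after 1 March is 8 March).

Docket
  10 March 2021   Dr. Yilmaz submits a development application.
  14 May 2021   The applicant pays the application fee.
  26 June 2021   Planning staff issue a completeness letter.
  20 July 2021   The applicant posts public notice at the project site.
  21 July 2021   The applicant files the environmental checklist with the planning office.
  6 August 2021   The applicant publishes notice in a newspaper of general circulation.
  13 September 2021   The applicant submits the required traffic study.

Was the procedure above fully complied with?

Yes

Step 1 — counting 75 days from 10 March 2021 (when the application is submitted) gives a deadline of 24 May 2021; done 14 May 2021 — timely.
Step 2 — 10 and 40 days from 13 June 2021 (end of the 30-day response period, which began when the application fee is paid on 14 May 2021) are 23 June 2021 and 23 July 2021 respectively; 20 July 2021 falls inside that range.
Step 3 — counting 7 days from 20 July 2021 (when on-site notice is posted) gives a deadline of 27 July 2021; completed 21 July 2021, before the deadline.
Step 4 — 15 and 45 days from 21 July 2021 (when the environmental checklist is filed) are 5 August 2021 and 4 September 2021 respectively; done 6 August 2021 — within the window.
Step 5 — 11 and 29 days from 16 August 2021 (end of the 10-day waiting period, which began when newspaper notice is published on 6 August 2021) are 27 August 2021 and 14 September 2021 respectively; done 13 September 2021 — within the window.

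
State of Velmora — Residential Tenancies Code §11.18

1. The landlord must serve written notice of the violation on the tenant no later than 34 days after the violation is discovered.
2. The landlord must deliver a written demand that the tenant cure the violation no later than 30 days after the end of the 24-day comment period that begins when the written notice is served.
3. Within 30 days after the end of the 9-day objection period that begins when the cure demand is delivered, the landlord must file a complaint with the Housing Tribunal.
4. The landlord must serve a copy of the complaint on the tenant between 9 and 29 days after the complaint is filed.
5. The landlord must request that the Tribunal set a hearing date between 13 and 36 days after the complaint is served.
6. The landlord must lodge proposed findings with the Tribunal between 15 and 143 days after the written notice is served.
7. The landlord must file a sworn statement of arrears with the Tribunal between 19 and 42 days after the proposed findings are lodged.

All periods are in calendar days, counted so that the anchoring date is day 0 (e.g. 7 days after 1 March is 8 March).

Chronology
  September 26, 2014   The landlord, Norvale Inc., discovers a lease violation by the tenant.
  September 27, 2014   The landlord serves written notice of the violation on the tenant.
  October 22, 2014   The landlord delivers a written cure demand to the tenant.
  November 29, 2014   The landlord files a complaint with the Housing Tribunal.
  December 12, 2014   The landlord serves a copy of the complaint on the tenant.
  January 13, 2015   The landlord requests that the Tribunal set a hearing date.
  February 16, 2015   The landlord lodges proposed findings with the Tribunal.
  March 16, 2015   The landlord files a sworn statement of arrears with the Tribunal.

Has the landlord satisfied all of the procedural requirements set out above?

Yes

Step 1 — counting 34 days from September 26, 2014 (when the violation is discovered) gives a deadline of October 30, 2014; September 27, 2014 is within that limit.
Step 2 — counting 30 days from October 21, 2014 (end of the 24-day comment period, which began when the written notice is served on September 27, 2014) gives a deadline of November 20, 2014; completed October 22, 2014, before the deadline.
Step 3 — counting 30 days from October 31, 2014 (end of the 9-day objection period, which began when the cure demand is delivered on October 22, 2014) gives a deadline of November 30, 2014; done November 29, 2014 — timely.
Step 4 — 9 and 29 days from November 29, 2014 (when the complaint is filed) are December 8, 2014 and December 28, 2014 respectively; done December 12, 2014, which is between those dates.
Step 5 — 13 and 36 days from December 12, 2014 (when the complaint is served) are December 25, 2014 and January 17, 2015 respectively; January 13, 2015 falls inside that range.
Step 6 — 15 and 143 days from September 27, 2014 (when the written notice is served) are October 12, 2014 and February 17, 2015 respectively; done February 16, 2015, which is between those dates.
Step 7 — 19 and 42 days from February 16, 2015 (when the proposed findings are lodged) are March 7, 2015 and March 30, 2015 respectively; March 16, 2015 falls inside that range.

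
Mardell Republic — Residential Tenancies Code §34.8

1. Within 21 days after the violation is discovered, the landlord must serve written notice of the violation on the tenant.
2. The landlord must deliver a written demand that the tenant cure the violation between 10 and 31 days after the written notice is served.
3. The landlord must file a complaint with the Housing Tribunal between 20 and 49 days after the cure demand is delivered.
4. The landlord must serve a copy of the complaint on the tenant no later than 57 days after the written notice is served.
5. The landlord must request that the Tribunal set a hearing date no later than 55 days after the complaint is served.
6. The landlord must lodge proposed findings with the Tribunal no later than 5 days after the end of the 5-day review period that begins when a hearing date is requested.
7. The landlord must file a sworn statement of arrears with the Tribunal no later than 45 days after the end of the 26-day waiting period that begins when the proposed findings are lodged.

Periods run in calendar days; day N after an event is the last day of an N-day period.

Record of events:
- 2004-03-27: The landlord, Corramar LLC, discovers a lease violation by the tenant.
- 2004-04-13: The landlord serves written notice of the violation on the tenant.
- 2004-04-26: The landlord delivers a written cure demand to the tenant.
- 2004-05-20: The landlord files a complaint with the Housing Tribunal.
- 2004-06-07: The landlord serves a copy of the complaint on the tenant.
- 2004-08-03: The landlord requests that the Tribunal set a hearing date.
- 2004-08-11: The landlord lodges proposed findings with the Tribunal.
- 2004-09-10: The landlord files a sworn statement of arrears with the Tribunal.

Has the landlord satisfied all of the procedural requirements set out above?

No

(1) due by 2004-03-27 + 21 days = 2004-04-17; 2004-04-13 is within that limit.
(2) the permitted window runs from 2004-04-13 + 10 = 2004-04-23 to 2004-04-13 + 31 = 2004-05-14; done 2004-04-26, which is between those dates.
(3) the permitted window runs from 2004-04-26 + 20 = 2004-05-16 to 2004-04-26 + 49 = 2004-06-14; done 2004-05-20, which is between those dates.
(4) due by 2004-04-13 + 57 days = 2004-06-09; completed 2004-06-07, before the deadline.
(5) due by 2004-06-07 + 55 days = 2004-08-01; 2004-08-03 misses that deadline by 2 days.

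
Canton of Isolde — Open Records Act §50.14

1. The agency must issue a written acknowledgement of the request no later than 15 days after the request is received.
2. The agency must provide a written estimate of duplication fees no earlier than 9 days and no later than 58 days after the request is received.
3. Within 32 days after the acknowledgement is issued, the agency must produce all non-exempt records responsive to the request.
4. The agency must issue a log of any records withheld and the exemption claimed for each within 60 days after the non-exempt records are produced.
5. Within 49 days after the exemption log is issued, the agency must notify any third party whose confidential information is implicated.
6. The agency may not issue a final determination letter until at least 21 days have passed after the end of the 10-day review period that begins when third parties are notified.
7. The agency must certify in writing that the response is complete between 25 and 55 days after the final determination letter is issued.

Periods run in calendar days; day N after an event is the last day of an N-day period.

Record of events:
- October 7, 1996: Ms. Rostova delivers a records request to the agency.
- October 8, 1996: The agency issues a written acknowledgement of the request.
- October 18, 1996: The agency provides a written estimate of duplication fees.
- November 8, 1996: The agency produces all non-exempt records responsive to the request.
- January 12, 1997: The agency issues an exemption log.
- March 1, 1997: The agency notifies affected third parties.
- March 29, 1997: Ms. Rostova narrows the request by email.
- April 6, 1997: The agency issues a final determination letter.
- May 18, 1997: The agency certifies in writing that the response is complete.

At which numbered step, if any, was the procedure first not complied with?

(1) due by October 7, 1996 + 15 days = October 22, 1996; completed October 8, 1996, before the deadline.
(2) the permitted window runs from October 7, 1996 + 9 = October 16, 1996 to October 7, 1996 + 58 = December 4, 1996; done October 18, 1996, which is between those dates.
(3) due by October 8, 1996 + 32 days = November 9, 1996; completed November 8, 1996, before the deadline.
(4) due by November 8, 1996 + 60 days = January 7, 1997; done January 12, 1997 — 5 days late.
Later steps need not be reached.

Step 4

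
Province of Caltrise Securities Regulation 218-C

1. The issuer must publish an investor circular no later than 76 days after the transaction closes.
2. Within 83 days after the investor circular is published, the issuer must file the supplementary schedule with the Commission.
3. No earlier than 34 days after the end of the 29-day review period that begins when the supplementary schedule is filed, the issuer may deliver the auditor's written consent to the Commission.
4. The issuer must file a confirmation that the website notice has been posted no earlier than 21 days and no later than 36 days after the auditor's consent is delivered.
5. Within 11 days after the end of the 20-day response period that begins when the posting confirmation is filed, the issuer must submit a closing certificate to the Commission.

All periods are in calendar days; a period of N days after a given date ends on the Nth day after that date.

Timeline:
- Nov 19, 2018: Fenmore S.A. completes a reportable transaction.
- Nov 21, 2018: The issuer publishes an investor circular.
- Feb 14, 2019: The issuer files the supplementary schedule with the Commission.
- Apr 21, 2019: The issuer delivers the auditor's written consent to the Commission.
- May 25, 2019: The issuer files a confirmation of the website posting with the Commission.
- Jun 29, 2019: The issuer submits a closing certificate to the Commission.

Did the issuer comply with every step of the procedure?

(1) due by Nov 19, 2018 + 76 days = Feb 3, 2019; completed Nov 21, 2018, before the deadline.
(2) due by Nov 21, 2018 + 83 days = Feb 12, 2019; not done until Feb 14, 2019, 2 days after the deadline.

No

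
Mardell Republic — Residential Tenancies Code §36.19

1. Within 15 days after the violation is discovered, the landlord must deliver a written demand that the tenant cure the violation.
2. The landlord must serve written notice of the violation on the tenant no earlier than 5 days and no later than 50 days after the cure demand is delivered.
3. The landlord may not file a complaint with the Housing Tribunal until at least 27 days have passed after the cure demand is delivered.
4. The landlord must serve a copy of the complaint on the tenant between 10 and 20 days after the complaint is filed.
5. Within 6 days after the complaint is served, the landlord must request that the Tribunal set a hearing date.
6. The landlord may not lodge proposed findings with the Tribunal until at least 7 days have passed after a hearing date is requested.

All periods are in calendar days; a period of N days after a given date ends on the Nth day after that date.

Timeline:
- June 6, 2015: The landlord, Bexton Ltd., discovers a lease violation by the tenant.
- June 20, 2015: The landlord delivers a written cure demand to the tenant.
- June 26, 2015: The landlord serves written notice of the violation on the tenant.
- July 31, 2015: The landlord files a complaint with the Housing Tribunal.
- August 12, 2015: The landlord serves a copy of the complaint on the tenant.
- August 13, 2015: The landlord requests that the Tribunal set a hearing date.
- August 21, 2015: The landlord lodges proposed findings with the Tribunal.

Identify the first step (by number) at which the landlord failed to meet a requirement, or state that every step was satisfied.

Step 1: 15 days after June 6, 2015 (when the violation is discovered) is June 21, 2015; done June 20, 2015 — timely.
Step 2: the window is 5–50 days after June 20, 2015 (when the cure demand is delivered), so June 25, 2015 through August 9, 2015; June 26, 2015 falls inside that range.
Step 3: the earliest permitted date is 27 days after June 20, 2015 (when the cure demand is delivered), i.e. July 17, 2015; done July 31, 2015 — permitted.
Step 4: the window is 10–20 days after July 31, 2015 (when the complaint is filed), so August 10, 2015 through August 20, 2015; done August 12, 2015, which is between those dates.
Step 5: 6 days after August 12, 2015 (when the complaint is served) is August 18, 2015; August 13, 2015 is within that limit.
Step 6: the earliest permitted date is 7 days after August 13, 2015 (when a hearing date is requested), i.e. August 20, 2015; August 21, 2015 is on or after that date.

None — every step was satisfied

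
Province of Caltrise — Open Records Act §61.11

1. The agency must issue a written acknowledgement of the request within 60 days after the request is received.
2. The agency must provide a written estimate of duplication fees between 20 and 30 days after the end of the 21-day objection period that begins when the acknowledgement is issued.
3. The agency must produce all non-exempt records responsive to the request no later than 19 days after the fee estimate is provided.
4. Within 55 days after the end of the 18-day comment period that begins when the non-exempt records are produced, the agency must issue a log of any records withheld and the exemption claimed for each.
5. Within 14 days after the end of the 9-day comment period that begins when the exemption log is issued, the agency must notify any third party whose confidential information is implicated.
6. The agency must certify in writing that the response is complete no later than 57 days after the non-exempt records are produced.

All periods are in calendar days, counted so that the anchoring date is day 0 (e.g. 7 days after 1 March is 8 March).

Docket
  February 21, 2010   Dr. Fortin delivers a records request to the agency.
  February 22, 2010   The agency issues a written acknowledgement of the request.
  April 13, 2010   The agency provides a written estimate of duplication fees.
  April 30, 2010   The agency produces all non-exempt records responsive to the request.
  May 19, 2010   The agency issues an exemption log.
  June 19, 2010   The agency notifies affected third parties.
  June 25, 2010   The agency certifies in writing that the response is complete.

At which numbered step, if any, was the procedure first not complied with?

Step 5

Step 1 — counting 60 days from February 21, 2010 (when the request is received) gives a deadline of April 22, 2010; completed February 22, 2010, before the deadline.
Step 2 — 20 and 30 days from March 15, 2010 (end of the 21-day objection period, which began when the acknowledgement is issued on February 22, 2010) are April 4, 2010 and April 14, 2010 respectively; done April 13, 2010 — within the window.
Step 3 — counting 19 days from April 13, 2010 (when the fee estimate is provided) gives a deadline of May 2, 2010; completed April 30, 2010, before the deadline.
Step 4 — counting 55 days from May 18, 2010 (end of the 18-day comment period, which began when the non-exempt records are produced on April 30, 2010) gives a deadline of July 12, 2010; completed May 19, 2010, before the deadline.
Step 5 — counting 14 days from May 28, 2010 (end of the 9-day comment period, which began when the exemption log is issued on May 19, 2010) gives a deadline of June 11, 2010; June 19, 2010 misses that deadline by 8 days.
The analysis stops there.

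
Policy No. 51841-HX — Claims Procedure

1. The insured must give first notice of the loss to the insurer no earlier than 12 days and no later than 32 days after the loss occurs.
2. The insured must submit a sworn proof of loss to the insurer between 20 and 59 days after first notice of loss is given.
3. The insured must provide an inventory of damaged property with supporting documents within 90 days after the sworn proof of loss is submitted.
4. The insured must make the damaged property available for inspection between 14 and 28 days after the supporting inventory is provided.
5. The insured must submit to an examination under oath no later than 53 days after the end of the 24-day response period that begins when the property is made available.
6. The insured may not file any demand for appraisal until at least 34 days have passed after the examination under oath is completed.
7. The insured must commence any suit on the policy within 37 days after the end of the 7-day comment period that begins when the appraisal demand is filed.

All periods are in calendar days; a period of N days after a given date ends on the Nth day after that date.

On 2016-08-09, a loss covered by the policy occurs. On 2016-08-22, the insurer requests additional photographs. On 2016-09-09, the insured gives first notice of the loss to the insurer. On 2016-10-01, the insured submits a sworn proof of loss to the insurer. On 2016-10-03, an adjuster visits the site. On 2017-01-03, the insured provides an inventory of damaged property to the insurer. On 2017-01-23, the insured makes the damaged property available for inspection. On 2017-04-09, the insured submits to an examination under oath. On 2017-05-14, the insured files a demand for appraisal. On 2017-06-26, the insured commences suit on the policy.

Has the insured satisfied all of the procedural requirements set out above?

Step 1: the window is 12–32 days after 2016-08-09 (when the loss occurs), so 2016-08-21 through 2016-09-10; done 2016-09-09 — within the window.
Step 2: the window is 20–59 days after 2016-09-09 (when first notice of loss is given), so 2016-09-29 through 2016-11-07; done 2016-10-01, which is between those dates.
Step 3: 90 days after 2016-10-01 (when the sworn proof of loss is submitted) is 2016-12-30; 2017-01-03 misses that deadline by 4 days.

No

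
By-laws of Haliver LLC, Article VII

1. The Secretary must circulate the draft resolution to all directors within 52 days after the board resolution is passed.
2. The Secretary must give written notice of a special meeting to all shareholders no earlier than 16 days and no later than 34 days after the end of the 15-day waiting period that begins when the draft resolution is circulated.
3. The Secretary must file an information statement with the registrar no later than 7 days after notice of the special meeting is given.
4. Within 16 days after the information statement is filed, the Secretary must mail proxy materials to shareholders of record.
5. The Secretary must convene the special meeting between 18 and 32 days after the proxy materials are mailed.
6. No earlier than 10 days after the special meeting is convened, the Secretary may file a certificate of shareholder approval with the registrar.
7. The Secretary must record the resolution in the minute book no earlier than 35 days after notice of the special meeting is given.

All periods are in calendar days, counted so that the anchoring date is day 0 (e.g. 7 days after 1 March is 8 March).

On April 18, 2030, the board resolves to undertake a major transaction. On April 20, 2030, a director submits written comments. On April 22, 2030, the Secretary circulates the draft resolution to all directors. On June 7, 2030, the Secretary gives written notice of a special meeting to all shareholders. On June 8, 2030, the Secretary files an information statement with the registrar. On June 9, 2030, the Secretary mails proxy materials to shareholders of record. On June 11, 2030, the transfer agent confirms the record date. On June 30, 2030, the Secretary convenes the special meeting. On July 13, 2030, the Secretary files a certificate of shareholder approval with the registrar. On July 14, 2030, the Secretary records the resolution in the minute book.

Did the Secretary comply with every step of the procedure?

Step 1: 52 days after April 18, 2030 (when the board resolution is passed) is June 9, 2030; completed April 22, 2030, before the deadline.
Step 2: the window is 16–34 days after May 7, 2030 (end of the 15-day waiting period, which began when the draft resolution is circulated on April 22, 2030), so May 23, 2030 through June 10, 2030; done June 7, 2030, which is between those dates.
Step 3: 7 days after June 7, 2030 (when notice of the special meeting is given) is June 14, 2030; done June 8, 2030 — timely.
Step 4: 16 days after June 8, 2030 (when the information statement is filed) is June 24, 2030; June 9, 2030 is within that limit.
Step 5: the window is 18–32 days after June 9, 2030 (when the proxy materials are mailed), so June 27, 2030 through July 11, 2030; June 30, 2030 falls inside that range.
Step 6: the earliest permitted date is 10 days after June 30, 2030 (when the special meeting is convened), i.e. July 10, 2030; July 13, 2030 is on or after that date.
Step 7: the earliest permitted date is 35 days after June 7, 2030 (when notice of the special meeting is given), i.e. July 12, 2030; done July 14, 2030, after the minimum wait.

Yes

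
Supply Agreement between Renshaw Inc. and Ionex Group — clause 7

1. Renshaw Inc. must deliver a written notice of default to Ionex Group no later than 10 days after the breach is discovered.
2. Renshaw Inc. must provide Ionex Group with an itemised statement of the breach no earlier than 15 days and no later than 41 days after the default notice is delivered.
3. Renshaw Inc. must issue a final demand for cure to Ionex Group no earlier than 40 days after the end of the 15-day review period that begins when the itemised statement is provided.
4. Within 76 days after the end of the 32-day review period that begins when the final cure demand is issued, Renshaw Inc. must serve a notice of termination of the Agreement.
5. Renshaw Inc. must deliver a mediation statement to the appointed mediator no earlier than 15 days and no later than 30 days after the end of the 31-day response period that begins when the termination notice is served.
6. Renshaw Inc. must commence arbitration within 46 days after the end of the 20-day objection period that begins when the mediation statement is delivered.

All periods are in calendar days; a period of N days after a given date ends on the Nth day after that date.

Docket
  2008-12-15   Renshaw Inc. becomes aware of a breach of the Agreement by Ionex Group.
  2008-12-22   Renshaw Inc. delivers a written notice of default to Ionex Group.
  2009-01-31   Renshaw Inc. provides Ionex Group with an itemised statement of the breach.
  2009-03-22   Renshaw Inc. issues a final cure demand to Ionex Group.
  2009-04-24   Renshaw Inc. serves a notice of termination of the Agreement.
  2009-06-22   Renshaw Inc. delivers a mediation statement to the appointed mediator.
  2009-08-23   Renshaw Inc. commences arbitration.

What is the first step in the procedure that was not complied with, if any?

(1) due by 2008-12-15 + 10 days = 2008-12-25; 2008-12-22 is within that limit.
(2) the permitted window runs from 2008-12-22 + 15 = 2009-01-06 to 2008-12-22 + 41 = 2009-02-01; done 2009-01-31 — within the window.
(3) permitted from 2009-02-15 + 40 days = 2009-03-27 onward; 2009-03-22 is 5 days before the earliest permitted date.

Step 3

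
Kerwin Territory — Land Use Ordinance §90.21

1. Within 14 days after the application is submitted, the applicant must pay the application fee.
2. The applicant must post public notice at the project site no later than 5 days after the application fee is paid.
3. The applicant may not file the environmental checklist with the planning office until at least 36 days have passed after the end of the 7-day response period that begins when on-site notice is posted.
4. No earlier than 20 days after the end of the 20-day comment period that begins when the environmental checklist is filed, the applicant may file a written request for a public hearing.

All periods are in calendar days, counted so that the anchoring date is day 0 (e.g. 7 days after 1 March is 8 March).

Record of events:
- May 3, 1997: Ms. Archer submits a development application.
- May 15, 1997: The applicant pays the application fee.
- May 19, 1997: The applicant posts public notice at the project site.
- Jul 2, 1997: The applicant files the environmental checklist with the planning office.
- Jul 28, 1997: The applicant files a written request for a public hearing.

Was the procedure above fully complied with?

No

Step 1: 14 days after May 3, 1997 (when the application is submitted) is May 17, 1997; May 15, 1997 is within that limit.
Step 2: 5 days after May 15, 1997 (when the application fee is paid) is May 20, 1997; completed May 19, 1997, before the deadline.
Step 3: the earliest permitted date is 36 days after May 26, 1997 (end of the 7-day response period, which began when on-site notice is posted on May 19, 1997), i.e. Jul 1, 1997; done Jul 2, 1997 — permitted.
Step 4: the earliest permitted date is 20 days after Jul 22, 1997 (end of the 20-day comment period, which began when the environmental checklist is filed on Jul 2, 1997), i.e. Aug 11, 1997; acted on Jul 28, 1997, 14 days prematurely.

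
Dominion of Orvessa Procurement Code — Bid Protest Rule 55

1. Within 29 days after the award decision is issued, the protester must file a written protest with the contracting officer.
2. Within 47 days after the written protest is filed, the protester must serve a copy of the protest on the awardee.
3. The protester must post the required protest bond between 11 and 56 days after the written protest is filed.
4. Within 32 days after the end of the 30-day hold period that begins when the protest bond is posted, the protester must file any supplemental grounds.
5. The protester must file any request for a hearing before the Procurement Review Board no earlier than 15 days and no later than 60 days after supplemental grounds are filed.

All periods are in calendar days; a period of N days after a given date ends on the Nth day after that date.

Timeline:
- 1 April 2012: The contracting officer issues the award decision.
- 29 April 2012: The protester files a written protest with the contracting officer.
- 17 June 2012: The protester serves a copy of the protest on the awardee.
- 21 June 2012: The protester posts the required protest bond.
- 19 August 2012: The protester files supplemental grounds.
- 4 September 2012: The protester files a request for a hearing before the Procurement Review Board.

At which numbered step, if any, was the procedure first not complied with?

(1) due by 1 April 2012 + 29 days = 30 April 2012; completed 29 April 2012, before the deadline.
(2) due by 29 April 2012 + 47 days = 15 June 2012; not done until 17 June 2012, 2 days after the deadline.
The analysis stops there.

Step 2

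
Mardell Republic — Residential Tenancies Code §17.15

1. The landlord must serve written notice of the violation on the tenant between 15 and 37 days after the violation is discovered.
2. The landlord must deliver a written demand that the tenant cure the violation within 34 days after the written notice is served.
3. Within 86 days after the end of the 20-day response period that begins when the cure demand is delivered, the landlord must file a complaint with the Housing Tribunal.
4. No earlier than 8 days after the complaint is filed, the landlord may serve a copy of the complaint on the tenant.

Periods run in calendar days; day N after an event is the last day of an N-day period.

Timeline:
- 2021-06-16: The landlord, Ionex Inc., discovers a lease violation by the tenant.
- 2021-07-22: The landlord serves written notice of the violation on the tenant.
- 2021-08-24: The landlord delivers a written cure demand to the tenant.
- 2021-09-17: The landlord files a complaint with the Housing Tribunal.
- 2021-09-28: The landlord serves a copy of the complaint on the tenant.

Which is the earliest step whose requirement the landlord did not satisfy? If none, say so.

None — every step was satisfied

(1) the permitted window runs from 2021-06-16 + 15 = 2021-07-01 to 2021-06-16 + 37 = 2021-07-23; done 2021-07-22 — within the window.
(2) due by 2021-07-22 + 34 days = 2021-08-25; completed 2021-08-24, before the deadline.
(3) due by 2021-09-13 + 86 days = 2021-12-08; 2021-09-17 is within that limit.
(4) permitted from 2021-09-17 + 8 days = 2021-09-25 onward; 2021-09-28 is on or after that date.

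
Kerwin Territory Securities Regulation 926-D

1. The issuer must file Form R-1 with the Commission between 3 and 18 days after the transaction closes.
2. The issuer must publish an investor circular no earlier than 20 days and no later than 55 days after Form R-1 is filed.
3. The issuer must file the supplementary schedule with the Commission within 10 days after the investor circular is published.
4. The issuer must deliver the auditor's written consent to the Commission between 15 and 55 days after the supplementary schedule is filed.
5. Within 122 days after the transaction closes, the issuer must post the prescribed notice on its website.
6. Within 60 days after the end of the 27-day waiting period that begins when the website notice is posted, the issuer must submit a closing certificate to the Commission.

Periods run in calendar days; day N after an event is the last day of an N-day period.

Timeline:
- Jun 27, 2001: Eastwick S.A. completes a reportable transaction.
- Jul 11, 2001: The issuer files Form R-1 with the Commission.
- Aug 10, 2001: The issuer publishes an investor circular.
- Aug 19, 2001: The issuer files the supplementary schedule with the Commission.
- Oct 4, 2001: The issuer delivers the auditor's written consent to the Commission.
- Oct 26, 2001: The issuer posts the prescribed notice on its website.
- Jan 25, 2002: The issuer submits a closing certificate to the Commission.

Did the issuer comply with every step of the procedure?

Step 1: the window is 3–18 days after Jun 27, 2001 (when the transaction closes), so Jun 30, 2001 through Jul 15, 2001; Jul 11, 2001 falls inside that range.
Step 2: the window is 20–55 days after Jul 11, 2001 (when Form R-1 is filed), so Jul 31, 2001 through Sep 4, 2001; done Aug 10, 2001 — within the window.
Step 3: 10 days after Aug 10, 2001 (when the investor circular is published) is Aug 20, 2001; done Aug 19, 2001 — timely.
Step 4: the window is 15–55 days after Aug 19, 2001 (when the supplementary schedule is filed), so Sep 3, 2001 through Oct 13, 2001; Oct 4, 2001 falls inside that range.
Step 5: 122 days after Jun 27, 2001 (when the transaction closes) is Oct 27, 2001; completed Oct 26, 2001, before the deadline.
Step 6: 60 days after Nov 22, 2001 (end of the 27-day waiting period, which began when the website notice is posted on Oct 26, 2001) is Jan 21, 2002; done Jan 25, 2002 — 4 days late.
Later steps need not be reached.

No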